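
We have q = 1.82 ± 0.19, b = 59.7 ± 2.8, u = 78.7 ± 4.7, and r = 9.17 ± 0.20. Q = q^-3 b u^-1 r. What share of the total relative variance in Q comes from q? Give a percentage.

94.0%

(δQ/Q)² = (-3·δq/q)² + (1·δb/b)² + (-1·δu/u)² + (1·δr/r)²
  q term: (-3×0.104)² = 0.0981
  b term: (1×0.0469)² = 0.00220
  u term: (-1×0.0597)² = 0.00357
  r term: (1×0.0218)² = 0.000476
Total = 0.104. Share from q = 0.0981/0.104 = 0.940.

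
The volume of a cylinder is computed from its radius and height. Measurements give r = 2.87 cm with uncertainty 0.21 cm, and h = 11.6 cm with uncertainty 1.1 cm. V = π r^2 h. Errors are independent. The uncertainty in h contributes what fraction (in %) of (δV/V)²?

(δV/V)² = (2·δr/r)² + (1·δh/h)²
  r term: (2×0.0732)² = 0.0214
  h term: (1×0.0948)² = 0.00899
Total = 0.0304. Share from h = 0.00899/0.0304 = 0.296.

29.6%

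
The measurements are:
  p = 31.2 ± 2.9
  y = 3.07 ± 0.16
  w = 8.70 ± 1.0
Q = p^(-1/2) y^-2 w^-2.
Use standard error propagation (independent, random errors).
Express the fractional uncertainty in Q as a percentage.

Q is a product of powers, so relative uncertainties combine in quadrature:
  (−½·δp/p)² = (-0.5×0.0929)² = 0.00216;  (-2·δy/y)² = (-2×0.0521)² = 0.0109;  (-2·δw/w)² = (-2×0.115)² = 0.0528
δQ/Q = √(0.0659) = 0.257

25.7%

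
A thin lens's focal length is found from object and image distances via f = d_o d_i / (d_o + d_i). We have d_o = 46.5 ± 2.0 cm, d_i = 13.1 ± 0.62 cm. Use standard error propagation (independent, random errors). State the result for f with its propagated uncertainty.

10.2 ± 0.390 cm

∂f/∂d_o = (d_i/(d_o+d_i))² = 0.0483;  ∂f/∂d_i = (d_o/(d_o+d_i))² = 0.609
δf = √((∂f/∂d_o · δd_o)² + (∂f/∂d_i · δd_i)²) = √(0.00934 + 0.142) = 0.390 cm
f = 10.2 cm.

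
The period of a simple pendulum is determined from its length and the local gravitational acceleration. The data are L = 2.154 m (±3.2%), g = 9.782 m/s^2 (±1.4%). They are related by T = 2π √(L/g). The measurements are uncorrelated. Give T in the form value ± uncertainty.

2.948 ± 0.0515 s

For a monomial T ∝ L^(1/2), g^(-1/2), fractional errors add in quadrature:
  (½·δL/L)² = (0.5×0.0320)² = 0.000256;  (−½·δg/g)² = (-0.5×0.0140)² = 4.9e-05
δT/T = √(0.000305) = 0.0175
T = 2.948 s, so δT = 0.0175 × 2.948 = 0.0515 s.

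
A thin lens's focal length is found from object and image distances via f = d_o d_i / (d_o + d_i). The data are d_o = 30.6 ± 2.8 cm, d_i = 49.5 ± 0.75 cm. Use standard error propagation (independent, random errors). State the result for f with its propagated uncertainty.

18.9 ± 1.07 cm

∂f/∂d_o = (d_i/(d_o+d_i))² = 0.382;  ∂f/∂d_i = (d_o/(d_o+d_i))² = 0.146
δf = √((∂f/∂d_o · δd_o)² + (∂f/∂d_i · δd_i)²) = √(1.14 + 0.0120) = 1.07 cm
f = 18.9 cm.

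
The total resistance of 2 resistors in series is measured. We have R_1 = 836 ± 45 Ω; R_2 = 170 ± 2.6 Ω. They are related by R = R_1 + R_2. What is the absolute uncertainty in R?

45.1 Ω

Absolute uncertainties add in quadrature for a linear combination:
  (δR_1)² = 2020;  (δR_2)² = 6.76
δR = √(2030) = 45.1 Ω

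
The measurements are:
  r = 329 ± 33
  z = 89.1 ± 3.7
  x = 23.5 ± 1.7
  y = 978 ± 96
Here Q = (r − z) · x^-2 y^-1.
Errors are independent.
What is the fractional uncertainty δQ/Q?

0.223

Let u = r − z = 240. δu = √(δr² + δz²) = √(1090 + 13.7) = 33.2, so δu/u = 0.138.
Q is then a monomial in u, x, y:
δQ/Q = √((δu/u)² + (-2·δx/x)² + (-1·δy/y)²) = √(0.0192 + 0.0209 + 0.00964) = 0.223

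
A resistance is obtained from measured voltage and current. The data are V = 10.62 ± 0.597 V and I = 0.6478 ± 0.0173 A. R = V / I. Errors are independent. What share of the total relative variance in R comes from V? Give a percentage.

81.6%

(δR/R)² = (1·δV/V)² + (-1·δI/I)²
  V term: (1×0.0562)² = 0.00316
  I term: (-1×0.0267)² = 0.000713
Total = 0.00387. Share from V = 0.00316/0.00387 = 0.816.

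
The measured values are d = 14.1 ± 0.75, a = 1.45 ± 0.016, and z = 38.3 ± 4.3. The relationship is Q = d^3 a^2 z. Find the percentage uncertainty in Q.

19.6%

Relative error in a monomial: (δQ/Q)² = Σ (nᵢ · δxᵢ/xᵢ)².
  (3·δd/d)² = (3×0.0532)² = 0.0255;  (2·δa/a)² = (2×0.0110)² = 0.000487;  (1·δz/z)² = (1×0.112)² = 0.0126
δQ/Q = √(0.0386) = 0.196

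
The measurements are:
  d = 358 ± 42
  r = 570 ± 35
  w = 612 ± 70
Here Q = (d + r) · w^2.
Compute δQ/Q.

Let u = d + r = 928. δu = √(δd² + δr²) = √(1760 + 1220) = 54.7, so δu/u = 0.0589.
Q is then a monomial in u, w:
δQ/Q = √((δu/u)² + (2·δw/w)²) = √(0.00347 + 0.0523) = 0.236

0.236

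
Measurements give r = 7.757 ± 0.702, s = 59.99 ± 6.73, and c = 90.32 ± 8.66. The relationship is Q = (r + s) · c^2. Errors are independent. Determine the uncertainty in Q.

Let u = r + s = 67.75. δu = √(δr² + δs²) = √(0.493 + 45.3) = 6.77, so δu/u = 0.0999.
Q is then a monomial in u, c:
δQ/Q = √((δu/u)² + (2·δc/c)²) = √(0.00998 + 0.0368) = 0.216
Q = 552700, so δQ = 0.216 × 552700 = 1.19e+05.

1.19e+05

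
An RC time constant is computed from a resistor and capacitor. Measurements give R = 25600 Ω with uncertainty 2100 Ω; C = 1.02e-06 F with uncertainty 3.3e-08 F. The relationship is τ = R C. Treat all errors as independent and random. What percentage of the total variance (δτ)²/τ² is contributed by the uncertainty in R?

(δτ/τ)² = (1·δR/R)² + (1·δC/C)²
  R term: (1×0.0820)² = 0.00673
  C term: (1×0.0324)² = 0.00105
Total = 0.00778. Share from R = 0.00673/0.00778 = 0.865.

86.5%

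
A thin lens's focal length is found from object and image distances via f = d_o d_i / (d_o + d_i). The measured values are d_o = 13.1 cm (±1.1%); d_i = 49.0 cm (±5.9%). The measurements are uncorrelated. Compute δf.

0.157 cm

∂f/∂d_o = (d_i/(d_o+d_i))² = 0.623;  ∂f/∂d_i = (d_o/(d_o+d_i))² = 0.0445
δf = √((∂f/∂d_o · δd_o)² + (∂f/∂d_i · δd_i)²) = √(0.00805 + 0.0166) = 0.157 cm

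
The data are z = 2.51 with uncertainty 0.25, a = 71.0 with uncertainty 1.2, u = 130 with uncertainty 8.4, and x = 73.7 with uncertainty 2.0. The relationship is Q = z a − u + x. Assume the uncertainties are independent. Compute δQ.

Let p = z·a = 178. δp/p = √((1·δz/z)² + (1·δa/a)²) = √(0.00992 + 0.000286) = 0.101, so δp = 18.0.
Q = p − u + x: δQ = √(δp² + δu² + δx²) = √(324 + 70.6 + 4.00) = 20.0

20.0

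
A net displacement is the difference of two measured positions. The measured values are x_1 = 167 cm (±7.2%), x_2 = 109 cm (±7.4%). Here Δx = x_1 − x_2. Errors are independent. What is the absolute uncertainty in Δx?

Each term contributes (cᵢ δxᵢ)² to (δΔx)²:
  (δx_1)² = 145;  (δx_2)² = 65.1
δΔx = √(210) = 14.5 cm

14.5 cm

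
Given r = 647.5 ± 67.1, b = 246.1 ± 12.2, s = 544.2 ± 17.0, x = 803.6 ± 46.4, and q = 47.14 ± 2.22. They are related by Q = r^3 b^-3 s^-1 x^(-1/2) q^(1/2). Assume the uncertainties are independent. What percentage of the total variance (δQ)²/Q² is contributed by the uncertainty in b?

18.3%

(δQ/Q)² = (3·δr/r)² + (-3·δb/b)² + (-1·δs/s)² + (−½·δx/x)² + (½·δq/q)²
  r term: (3×0.104)² = 0.0967
  b term: (-3×0.0496)² = 0.0221
  s term: (-1×0.0312)² = 0.000976
  x term: (-0.5×0.0577)² = 0.000833
  q term: (0.5×0.0471)² = 0.000554
Total = 0.121. Share from b = 0.0221/0.121 = 0.183.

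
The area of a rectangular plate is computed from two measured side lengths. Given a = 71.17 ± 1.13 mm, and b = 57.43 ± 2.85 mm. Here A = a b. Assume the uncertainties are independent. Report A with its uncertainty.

4087 ± 213 mm^2

A is a product of powers, so relative uncertainties combine in quadrature:
  (1·δa/a)² = (1×0.0159)² = 0.000252;  (1·δb/b)² = (1×0.0496)² = 0.00246
δA/A = √(0.00271) = 0.0521
A = 4087 mm^2, so δA = 0.0521 × 4087 = 213 mm^2.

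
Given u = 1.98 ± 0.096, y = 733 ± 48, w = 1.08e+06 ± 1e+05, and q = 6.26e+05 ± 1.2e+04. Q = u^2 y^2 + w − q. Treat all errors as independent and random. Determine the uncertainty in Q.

Let p = u^2·y^2 = 2.11e+06. δp/p = √((2·δu/u)² + (2·δy/y)²) = √(0.00940 + 0.0172) = 0.163, so δp = 3.43e+05.
Q = p + w − q: δQ = √(δp² + δw² + δq²) = √(1.18e+11 + 1e+10 + 1.44e+08) = 3.58e+05

3.58e+05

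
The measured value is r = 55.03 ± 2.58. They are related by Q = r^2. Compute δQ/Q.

Since Q is a product/quotient, work with relative uncertainties:
  (2·δr/r)² = (2×0.0469)² = 0.00879
δQ/Q = √(0.00879) = 0.0938

0.0938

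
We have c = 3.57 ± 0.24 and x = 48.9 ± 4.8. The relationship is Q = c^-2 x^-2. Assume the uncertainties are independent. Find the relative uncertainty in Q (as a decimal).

Q is a product of powers, so relative uncertainties combine in quadrature:
  (-2·δc/c)² = (-2×0.0672)² = 0.0181;  (-2·δx/x)² = (-2×0.0982)² = 0.0385
δQ/Q = √(0.0566) = 0.238

0.238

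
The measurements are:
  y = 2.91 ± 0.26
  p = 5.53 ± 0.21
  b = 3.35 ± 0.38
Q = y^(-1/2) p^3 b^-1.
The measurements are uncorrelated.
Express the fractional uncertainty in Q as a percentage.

Q is a product of powers, so relative uncertainties combine in quadrature:
  (−½·δy/y)² = (-0.5×0.0893)² = 0.00200;  (3·δp/p)² = (3×0.0380)² = 0.0130;  (-1·δb/b)² = (-1×0.113)² = 0.0129
δQ/Q = √(0.0278) = 0.167

16.7%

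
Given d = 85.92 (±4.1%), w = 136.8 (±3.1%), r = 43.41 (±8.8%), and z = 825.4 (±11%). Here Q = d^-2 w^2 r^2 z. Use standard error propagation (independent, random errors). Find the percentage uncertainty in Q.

23.2%

Since Q is a product/quotient, work with relative uncertainties:
  (-2·δd/d)² = (-2×0.0410)² = 0.00672;  (2·δw/w)² = (2×0.0310)² = 0.00384;  (2·δr/r)² = (2×0.0880)² = 0.0310;  (1·δz/z)² = (1×0.110)² = 0.0121
δQ/Q = √(0.0536) = 0.232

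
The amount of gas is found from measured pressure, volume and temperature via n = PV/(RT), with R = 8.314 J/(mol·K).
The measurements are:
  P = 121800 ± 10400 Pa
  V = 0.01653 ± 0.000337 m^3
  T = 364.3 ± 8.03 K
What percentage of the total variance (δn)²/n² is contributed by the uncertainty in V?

5.07%

(δn/n)² = (1·δP/P)² + (1·δV/V)² + (-1·δT/T)²
  P term: (1×0.0854)² = 0.00729
  V term: (1×0.0204)² = 0.000416
  T term: (-1×0.0220)² = 0.000486
Total = 0.00819. Share from V = 0.000416/0.00819 = 0.0507.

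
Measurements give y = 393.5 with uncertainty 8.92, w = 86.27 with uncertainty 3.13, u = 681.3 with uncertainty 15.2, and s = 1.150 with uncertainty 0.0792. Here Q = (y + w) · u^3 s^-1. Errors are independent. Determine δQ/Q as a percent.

9.80%

Let h = y + w = 479.8. δh = √(δy² + δw²) = √(79.6 + 9.80) = 9.45, so δh/h = 0.0197.
Q is then a monomial in h, u, s:
δQ/Q = √((δh/h)² + (3·δu/u)² + (-1·δs/s)²) = √(0.000388 + 0.00448 + 0.00474) = 0.0980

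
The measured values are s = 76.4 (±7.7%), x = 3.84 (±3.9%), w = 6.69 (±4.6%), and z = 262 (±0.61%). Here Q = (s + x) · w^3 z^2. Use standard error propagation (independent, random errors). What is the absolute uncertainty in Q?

Let u = s + x = 80.2. δu = √(δs² + δx²) = √(34.6 + 0.0224) = 5.88, so δu/u = 0.0733.
Q is then a monomial in u, w, z:
δQ/Q = √((δu/u)² + (3·δw/w)² + (2·δz/z)²) = √(0.00538 + 0.0190 + 0.000149) = 0.157
Q = 1.65e+09, so δQ = 0.157 × 1.65e+09 = 2.59e+08.

2.59e+08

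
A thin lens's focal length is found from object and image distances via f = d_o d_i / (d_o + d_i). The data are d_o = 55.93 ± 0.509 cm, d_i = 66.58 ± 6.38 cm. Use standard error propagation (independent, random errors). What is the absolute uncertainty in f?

1.34 cm

∂f/∂d_o = (d_i/(d_o+d_i))² = 0.295;  ∂f/∂d_i = (d_o/(d_o+d_i))² = 0.208
δf = √((∂f/∂d_o · δd_o)² + (∂f/∂d_i · δd_i)²) = √(0.0226 + 1.77) = 1.34 cm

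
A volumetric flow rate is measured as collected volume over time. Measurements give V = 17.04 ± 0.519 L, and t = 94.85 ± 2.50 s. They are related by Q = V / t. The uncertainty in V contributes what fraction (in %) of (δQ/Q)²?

(δQ/Q)² = (1·δV/V)² + (-1·δt/t)²
  V term: (1×0.0305)² = 0.000928
  t term: (-1×0.0264)² = 0.000695
Total = 0.00162. Share from V = 0.000928/0.00162 = 0.572.

57.2%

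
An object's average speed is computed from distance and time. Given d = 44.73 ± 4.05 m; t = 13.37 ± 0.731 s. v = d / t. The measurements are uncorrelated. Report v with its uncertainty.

3.346 ± 0.354 m/s

Products/powers → add relative errors in quadrature, weighted by exponent:
  (1·δd/d)² = (1×0.0905)² = 0.00820;  (-1·δt/t)² = (-1×0.0547)² = 0.00299
δv/v = √(0.0112) = 0.106
v = 3.346 m/s, so δv = 0.106 × 3.346 = 0.354 m/s.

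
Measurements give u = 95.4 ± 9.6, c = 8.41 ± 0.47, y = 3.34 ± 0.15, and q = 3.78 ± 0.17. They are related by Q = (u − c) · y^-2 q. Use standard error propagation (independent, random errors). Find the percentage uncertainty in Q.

Let w = u − c = 87.0. δw = √(δu² + δc²) = √(92.2 + 0.221) = 9.61, so δw/w = 0.110.
Q is then a monomial in w, y, q:
δQ/Q = √((δw/w)² + (-2·δy/y)² + (1·δq/q)²) = √(0.0122 + 0.00807 + 0.00202) = 0.149

14.9%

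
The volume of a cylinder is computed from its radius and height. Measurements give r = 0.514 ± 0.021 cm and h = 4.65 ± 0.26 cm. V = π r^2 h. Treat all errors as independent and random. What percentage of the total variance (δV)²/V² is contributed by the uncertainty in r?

(δV/V)² = (2·δr/r)² + (1·δh/h)²
  r term: (2×0.0409)² = 0.00668
  h term: (1×0.0559)² = 0.00313
Total = 0.00980. Share from r = 0.00668/0.00980 = 0.681.

68.1%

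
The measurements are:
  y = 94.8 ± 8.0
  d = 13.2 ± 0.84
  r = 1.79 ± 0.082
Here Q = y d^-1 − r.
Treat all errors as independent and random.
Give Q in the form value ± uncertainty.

Let p = y·d^-1 = 7.18. δp/p = √((1·δy/y)² + (-1·δd/d)²) = √(0.00712 + 0.00405) = 0.106, so δp = 0.759.
Q = p − r: δQ = √(δp² + δr²) = √(0.576 + 0.00672) = 0.763
Q = 5.39.

5.39 ± 0.763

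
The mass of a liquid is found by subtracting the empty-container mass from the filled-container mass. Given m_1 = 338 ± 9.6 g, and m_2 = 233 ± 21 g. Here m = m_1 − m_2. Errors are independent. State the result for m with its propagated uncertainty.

Sums and differences: (δm)² = Σ (cᵢ δxᵢ)².
  (δm_1)² = 92.2;  (δm_2)² = 441
δm = √(533) = 23.1 g
m = 105 g.

105 ± 23.1 g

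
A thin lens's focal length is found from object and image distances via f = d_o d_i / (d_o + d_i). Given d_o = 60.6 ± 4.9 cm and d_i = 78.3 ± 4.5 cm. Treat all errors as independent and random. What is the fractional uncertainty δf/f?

∂f/∂d_o = (d_i/(d_o+d_i))² = 0.318;  ∂f/∂d_i = (d_o/(d_o+d_i))² = 0.190
δf = √((∂f/∂d_o · δd_o)² + (∂f/∂d_i · δd_i)²) = √(2.42 + 0.734) = 1.78 cm
f = 34.2 cm, so δf/f = 1.78/34.2 = 0.0520.

0.0520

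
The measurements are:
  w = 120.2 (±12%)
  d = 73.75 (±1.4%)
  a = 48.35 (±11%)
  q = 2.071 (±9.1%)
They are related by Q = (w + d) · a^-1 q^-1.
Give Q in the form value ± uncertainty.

Let u = w + d = 193.9. δu = √(δw² + δd²) = √(208 + 1.07) = 14.5, so δu/u = 0.0746.
Q is then a monomial in u, a, q:
δQ/Q = √((δu/u)² + (-1·δa/a)² + (-1·δq/q)²) = √(0.00556 + 0.0121 + 0.00828) = 0.161
Q = 1.937, so δQ = 0.161 × 1.937 = 0.312.

1.937 ± 0.312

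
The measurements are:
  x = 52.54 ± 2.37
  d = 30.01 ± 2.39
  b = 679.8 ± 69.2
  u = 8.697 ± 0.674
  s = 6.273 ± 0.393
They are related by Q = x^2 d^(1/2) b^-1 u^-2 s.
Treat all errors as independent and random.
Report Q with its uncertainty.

1.845 ± 0.404

Q is a product of powers, so relative uncertainties combine in quadrature:
  (2·δx/x)² = (2×0.0451)² = 0.00814;  (½·δd/d)² = (0.5×0.0796)² = 0.00159;  (-1·δb/b)² = (-1×0.102)² = 0.0104;  (-2·δu/u)² = (-2×0.0775)² = 0.0240;  (1·δs/s)² = (1×0.0626)² = 0.00392
δQ/Q = √(0.0480) = 0.219
Q = 1.845, so δQ = 0.219 × 1.845 = 0.404.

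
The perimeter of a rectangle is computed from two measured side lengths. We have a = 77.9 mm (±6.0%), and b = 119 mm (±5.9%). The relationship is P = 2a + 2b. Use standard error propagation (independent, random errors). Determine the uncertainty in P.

16.9 mm

P is a linear combination, so absolute uncertainties add in quadrature:
  (2·δa)² = 87.4;  (2·δb)² = 197
δP = √(285) = 16.9 mm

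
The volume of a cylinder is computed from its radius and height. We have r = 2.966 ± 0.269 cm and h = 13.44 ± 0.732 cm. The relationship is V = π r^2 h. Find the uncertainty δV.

For a monomial V ∝ r^2, h, fractional errors add in quadrature:
  (2·δr/r)² = (2×0.0907)² = 0.0329;  (1·δh/h)² = (1×0.0545)² = 0.00297
δV/V = √(0.0359) = 0.189
V = 371.4 cm^3, so δV = 0.189 × 371.4 = 70.3 cm^3.

70.3 cm^3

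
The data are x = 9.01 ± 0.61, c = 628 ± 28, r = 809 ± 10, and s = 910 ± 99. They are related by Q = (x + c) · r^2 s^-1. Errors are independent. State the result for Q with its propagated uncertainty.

(4.58 ± 0.549) × 10^5

Let u = x + c = 637. δu = √(δx² + δc²) = √(0.372 + 784) = 28.0, so δu/u = 0.0440.
Q is then a monomial in u, r, s:
δQ/Q = √((δu/u)² + (2·δr/r)² + (-1·δs/s)²) = √(0.00193 + 0.000611 + 0.0118) = 0.120
Q = 4.58e+05, so δQ = 0.120 × 4.58e+05 = 54900.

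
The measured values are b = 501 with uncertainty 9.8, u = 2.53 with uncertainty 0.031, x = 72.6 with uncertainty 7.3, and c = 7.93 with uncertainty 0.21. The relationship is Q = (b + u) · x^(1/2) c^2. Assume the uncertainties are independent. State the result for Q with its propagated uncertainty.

Let w = b + u = 504. δw = √(δb² + δu²) = √(96.0 + 0.000961) = 9.80, so δw/w = 0.0195.
Q is then a monomial in w, x, c:
δQ/Q = √((δw/w)² + (½·δx/x)² + (2·δc/c)²) = √(0.000379 + 0.00253 + 0.00281) = 0.0756
Q = 2.7e+05, so δQ = 0.0756 × 2.7e+05 = 20400.

(2.70 ± 0.204) × 10^5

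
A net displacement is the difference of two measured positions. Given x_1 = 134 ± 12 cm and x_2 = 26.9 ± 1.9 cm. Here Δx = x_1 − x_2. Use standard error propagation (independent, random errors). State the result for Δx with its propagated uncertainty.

For a sum/difference, combine absolute errors in quadrature:
  (δx_1)² = 144;  (δx_2)² = 3.61
δΔx = √(148) = 12.1 cm
Δx = 107 cm.

107 ± 12.1 cm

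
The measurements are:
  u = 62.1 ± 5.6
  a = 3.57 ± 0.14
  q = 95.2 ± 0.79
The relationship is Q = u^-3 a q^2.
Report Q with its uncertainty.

Relative error in a monomial: (δQ/Q)² = Σ (nᵢ · δxᵢ/xᵢ)².
  (-3·δu/u)² = (-3×0.0902)² = 0.0732;  (1·δa/a)² = (1×0.0392)² = 0.00154;  (2·δq/q)² = (2×0.00830)² = 0.000275
δQ/Q = √(0.0750) = 0.274
Q = 0.135, so δQ = 0.274 × 0.135 = 0.0370.

0.135 ± 0.0370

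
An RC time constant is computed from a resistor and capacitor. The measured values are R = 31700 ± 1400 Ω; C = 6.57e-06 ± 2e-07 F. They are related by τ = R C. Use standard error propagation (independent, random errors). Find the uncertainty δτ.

0.0112 s

Each factor contributes (exponent × relative error)² to (δτ/τ)²:
  (1·δR/R)² = (1×0.0442)² = 0.00195;  (1·δC/C)² = (1×0.0304)² = 0.000927
δτ/τ = √(0.00288) = 0.0536
τ = 0.208 s, so δτ = 0.0536 × 0.208 = 0.0112 s.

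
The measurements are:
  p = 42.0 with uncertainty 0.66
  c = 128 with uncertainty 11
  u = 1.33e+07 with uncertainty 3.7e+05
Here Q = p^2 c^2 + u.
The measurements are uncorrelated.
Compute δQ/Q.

0.120

Let w = p^2·c^2 = 2.89e+07. δw/w = √((2·δp/p)² + (2·δc/c)²) = √(0.000988 + 0.0295) = 0.175, so δw = 5.05e+06.
Q = w + u: δQ = √(δw² + δu²) = √(2.55e+13 + 1.37e+11) = 5.06e+06
Q = 4.22e+07, so δQ/Q = 5.06e+06/4.22e+07 = 0.120.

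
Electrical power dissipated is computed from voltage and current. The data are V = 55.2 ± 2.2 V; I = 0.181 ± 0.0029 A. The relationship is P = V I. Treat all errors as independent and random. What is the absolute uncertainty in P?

P is a product of powers, so relative uncertainties combine in quadrature:
  (1·δV/V)² = (1×0.0399)² = 0.00159;  (1·δI/I)² = (1×0.0160)² = 0.000257
δP/P = √(0.00185) = 0.0430
P = 9.99 W, so δP = 0.0430 × 9.99 = 0.429 W.

0.429 W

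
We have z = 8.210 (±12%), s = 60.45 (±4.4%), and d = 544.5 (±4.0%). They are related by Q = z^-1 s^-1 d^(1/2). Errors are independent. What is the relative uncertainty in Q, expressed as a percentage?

For a monomial Q ∝ z^-1, s^-1, d^(1/2), fractional errors add in quadrature:
  (-1·δz/z)² = (-1×0.120)² = 0.0144;  (-1·δs/s)² = (-1×0.0440)² = 0.00194;  (½·δd/d)² = (0.5×0.0400)² = 0.000400
δQ/Q = √(0.0167) = 0.129

12.9%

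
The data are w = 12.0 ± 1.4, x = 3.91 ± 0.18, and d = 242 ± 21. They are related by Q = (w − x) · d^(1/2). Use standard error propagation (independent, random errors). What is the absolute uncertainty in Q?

Let u = w − x = 8.09. δu = √(δw² + δx²) = √(1.96 + 0.0324) = 1.41, so δu/u = 0.174.
Q is then a monomial in u, d:
δQ/Q = √((δu/u)² + (½·δd/d)²) = √(0.0304 + 0.00188) = 0.180
Q = 126, so δQ = 0.180 × 126 = 22.6.

22.6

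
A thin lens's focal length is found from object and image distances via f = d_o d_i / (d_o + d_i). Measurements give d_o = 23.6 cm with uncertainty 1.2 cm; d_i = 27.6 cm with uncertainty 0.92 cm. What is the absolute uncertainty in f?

0.400 cm

∂f/∂d_o = (d_i/(d_o+d_i))² = 0.291;  ∂f/∂d_i = (d_o/(d_o+d_i))² = 0.212
δf = √((∂f/∂d_o · δd_o)² + (∂f/∂d_i · δd_i)²) = √(0.122 + 0.0382) = 0.400 cm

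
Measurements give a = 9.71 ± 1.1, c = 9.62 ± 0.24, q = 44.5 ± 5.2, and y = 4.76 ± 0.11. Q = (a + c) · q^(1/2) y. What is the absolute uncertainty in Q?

Let u = a + c = 19.3. δu = √(δa² + δc²) = √(1.21 + 0.0576) = 1.13, so δu/u = 0.0582.
Q is then a monomial in u, q, y:
δQ/Q = √((δu/u)² + (½·δq/q)² + (1·δy/y)²) = √(0.00339 + 0.00341 + 0.000534) = 0.0857
Q = 614, so δQ = 0.0857 × 614 = 52.6.

52.6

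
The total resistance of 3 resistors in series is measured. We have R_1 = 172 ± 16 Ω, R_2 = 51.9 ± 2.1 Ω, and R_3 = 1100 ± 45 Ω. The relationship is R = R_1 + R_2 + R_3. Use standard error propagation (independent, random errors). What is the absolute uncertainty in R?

R is a linear combination, so absolute uncertainties add in quadrature:
  (δR_1)² = 256;  (δR_2)² = 4.41;  (δR_3)² = 2020
δR = √(2290) = 47.8 Ω

47.8 Ω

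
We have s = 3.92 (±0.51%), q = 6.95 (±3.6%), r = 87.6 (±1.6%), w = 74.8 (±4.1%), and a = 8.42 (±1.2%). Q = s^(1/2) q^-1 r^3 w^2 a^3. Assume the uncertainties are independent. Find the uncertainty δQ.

Relative error in a monomial: (δQ/Q)² = Σ (nᵢ · δxᵢ/xᵢ)².
  (½·δs/s)² = (0.5×0.00510)² = 6.5e-06;  (-1·δq/q)² = (-1×0.0360)² = 0.00130;  (3·δr/r)² = (3×0.0160)² = 0.00230;  (2·δw/w)² = (2×0.0410)² = 0.00672;  (3·δa/a)² = (3×0.0120)² = 0.00130
δQ/Q = √(0.0116) = 0.108
Q = 6.4e+11, so δQ = 0.108 × 6.4e+11 = 6.9e+10.

6.9e+10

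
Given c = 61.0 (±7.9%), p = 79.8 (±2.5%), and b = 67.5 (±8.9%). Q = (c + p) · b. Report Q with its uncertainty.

9500 ± 916

Let u = c + p = 141. δu = √(δc² + δp²) = √(23.2 + 3.98) = 5.22, so δu/u = 0.0370.
Q is then a monomial in u, b:
δQ/Q = √((δu/u)² + (1·δb/b)²) = √(0.00137 + 0.00792) = 0.0964
Q = 9500, so δQ = 0.0964 × 9500 = 916.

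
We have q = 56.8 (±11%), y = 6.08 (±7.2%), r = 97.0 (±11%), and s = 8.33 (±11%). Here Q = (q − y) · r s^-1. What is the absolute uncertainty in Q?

Let u = q − y = 50.7. δu = √(δq² + δy²) = √(39.0 + 0.192) = 6.26, so δu/u = 0.123.
Q is then a monomial in u, r, s:
δQ/Q = √((δu/u)² + (1·δr/r)² + (-1·δs/s)²) = √(0.0152 + 0.0121 + 0.0121) = 0.199
Q = 591, so δQ = 0.199 × 591 = 117.

117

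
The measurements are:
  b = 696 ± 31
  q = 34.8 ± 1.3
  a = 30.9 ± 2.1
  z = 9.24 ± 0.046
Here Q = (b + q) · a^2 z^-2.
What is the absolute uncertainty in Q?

Let u = b + q = 731. δu = √(δb² + δq²) = √(961 + 1.69) = 31.0, so δu/u = 0.0425.
Q is then a monomial in u, a, z:
δQ/Q = √((δu/u)² + (2·δa/a)² + (-2·δz/z)²) = √(0.00180 + 0.0185 + 9.91e-05) = 0.143
Q = 8170, so δQ = 0.143 × 8170 = 1170.

1170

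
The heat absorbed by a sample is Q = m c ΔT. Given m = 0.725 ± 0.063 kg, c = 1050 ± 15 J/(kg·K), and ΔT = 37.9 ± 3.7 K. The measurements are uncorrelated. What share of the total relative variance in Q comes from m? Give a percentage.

43.7%

(δQ/Q)² = (1·δm/m)² + (1·δc/c)² + (1·δΔT/ΔT)²
  m term: (1×0.0869)² = 0.00755
  c term: (1×0.0143)² = 0.000204
  ΔT term: (1×0.0976)² = 0.00953
Total = 0.0173. Share from m = 0.00755/0.0173 = 0.437.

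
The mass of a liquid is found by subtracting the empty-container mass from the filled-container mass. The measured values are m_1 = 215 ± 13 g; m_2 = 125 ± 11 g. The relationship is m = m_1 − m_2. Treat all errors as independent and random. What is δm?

Each term contributes (cᵢ δxᵢ)² to (δm)²:
  (δm_1)² = 169;  (δm_2)² = 121
δm = √(290) = 17.0 g

17.0 g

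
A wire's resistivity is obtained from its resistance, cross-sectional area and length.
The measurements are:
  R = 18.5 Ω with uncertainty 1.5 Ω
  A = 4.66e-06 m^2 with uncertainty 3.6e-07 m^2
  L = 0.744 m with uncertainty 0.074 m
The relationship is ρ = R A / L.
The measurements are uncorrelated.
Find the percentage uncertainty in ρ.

15.0%

Since ρ is a product/quotient, work with relative uncertainties:
  (1·δR/R)² = (1×0.0811)² = 0.00657;  (1·δA/A)² = (1×0.0773)² = 0.00597;  (-1·δL/L)² = (-1×0.0995)² = 0.00989
δρ/ρ = √(0.0224) = 0.150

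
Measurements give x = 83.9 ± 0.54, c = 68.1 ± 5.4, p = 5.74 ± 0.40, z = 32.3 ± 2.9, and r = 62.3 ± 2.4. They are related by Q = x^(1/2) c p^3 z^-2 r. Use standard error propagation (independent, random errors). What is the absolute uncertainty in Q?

Products/powers → add relative errors in quadrature, weighted by exponent:
  (½·δx/x)² = (0.5×0.00644)² = 1.04e-05;  (1·δc/c)² = (1×0.0793)² = 0.00629;  (3·δp/p)² = (3×0.0697)² = 0.0437;  (-2·δz/z)² = (-2×0.0898)² = 0.0322;  (1·δr/r)² = (1×0.0385)² = 0.00148
δQ/Q = √(0.0837) = 0.289
Q = 7040, so δQ = 0.289 × 7040 = 2040.

2040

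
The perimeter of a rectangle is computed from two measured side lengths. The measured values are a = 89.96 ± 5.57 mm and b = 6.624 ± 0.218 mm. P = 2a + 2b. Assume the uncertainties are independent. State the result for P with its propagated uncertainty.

193.2 ± 11.1 mm

Sums and differences: (δP)² = Σ (cᵢ δxᵢ)².
  (2·δa)² = 124;  (2·δb)² = 0.190
δP = √(124) = 11.1 mm
P = 193.2 mm.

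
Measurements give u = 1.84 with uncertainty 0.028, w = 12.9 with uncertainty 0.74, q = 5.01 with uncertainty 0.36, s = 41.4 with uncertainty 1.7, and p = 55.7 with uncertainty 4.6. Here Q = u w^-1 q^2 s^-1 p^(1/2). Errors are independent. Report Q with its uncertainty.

0.645 ± 0.107

Each factor contributes (exponent × relative error)² to (δQ/Q)²:
  (1·δu/u)² = (1×0.0152)² = 0.000232;  (-1·δw/w)² = (-1×0.0574)² = 0.00329;  (2·δq/q)² = (2×0.0719)² = 0.0207;  (-1·δs/s)² = (-1×0.0411)² = 0.00169;  (½·δp/p)² = (0.5×0.0826)² = 0.00171
δQ/Q = √(0.0276) = 0.166
Q = 0.645, so δQ = 0.166 × 0.645 = 0.107.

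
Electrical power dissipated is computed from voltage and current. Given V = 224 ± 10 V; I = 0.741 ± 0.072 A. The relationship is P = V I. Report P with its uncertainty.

166 ± 17.7 W

For a monomial P ∝ V, I, fractional errors add in quadrature:
  (1·δV/V)² = (1×0.0446)² = 0.00199;  (1·δI/I)² = (1×0.0972)² = 0.00944
δP/P = √(0.0114) = 0.107
P = 166 W, so δP = 0.107 × 166 = 17.7 W.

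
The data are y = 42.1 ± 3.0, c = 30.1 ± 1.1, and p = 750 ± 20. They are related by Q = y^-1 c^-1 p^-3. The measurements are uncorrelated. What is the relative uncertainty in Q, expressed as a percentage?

11.3%

Q is a product of powers, so relative uncertainties combine in quadrature:
  (-1·δy/y)² = (-1×0.0713)² = 0.00508;  (-1·δc/c)² = (-1×0.0365)² = 0.00134;  (-3·δp/p)² = (-3×0.0267)² = 0.00640
δQ/Q = √(0.0128) = 0.113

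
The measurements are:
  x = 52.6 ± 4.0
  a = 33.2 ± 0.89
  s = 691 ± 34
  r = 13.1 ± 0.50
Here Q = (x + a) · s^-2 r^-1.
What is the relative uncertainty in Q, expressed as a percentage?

11.6%

Let u = x + a = 85.8. δu = √(δx² + δa²) = √(16.0 + 0.792) = 4.10, so δu/u = 0.0478.
Q is then a monomial in u, s, r:
δQ/Q = √((δu/u)² + (-2·δs/s)² + (-1·δr/r)²) = √(0.00228 + 0.00968 + 0.00146) = 0.116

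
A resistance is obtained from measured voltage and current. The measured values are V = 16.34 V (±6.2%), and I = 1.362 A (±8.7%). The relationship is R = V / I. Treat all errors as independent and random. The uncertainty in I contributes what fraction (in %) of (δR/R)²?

66.3%

(δR/R)² = (1·δV/V)² + (-1·δI/I)²
  V term: (1×0.0620)² = 0.00384
  I term: (-1×0.0870)² = 0.00757
Total = 0.0114. Share from I = 0.00757/0.0114 = 0.663.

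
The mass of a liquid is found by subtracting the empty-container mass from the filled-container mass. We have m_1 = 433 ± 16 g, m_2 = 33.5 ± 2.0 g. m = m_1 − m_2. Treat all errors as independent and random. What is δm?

16.1 g

Absolute uncertainties add in quadrature for a linear combination:
  (δm_1)² = 256;  (δm_2)² = 4.00
δm = √(260) = 16.1 g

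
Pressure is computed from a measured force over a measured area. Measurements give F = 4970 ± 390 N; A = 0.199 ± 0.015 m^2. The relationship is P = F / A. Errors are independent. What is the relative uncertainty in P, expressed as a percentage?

10.9%

For a monomial P ∝ F, A^-1, fractional errors add in quadrature:
  (1·δF/F)² = (1×0.0785)² = 0.00616;  (-1·δA/A)² = (-1×0.0754)² = 0.00568
δP/P = √(0.0118) = 0.109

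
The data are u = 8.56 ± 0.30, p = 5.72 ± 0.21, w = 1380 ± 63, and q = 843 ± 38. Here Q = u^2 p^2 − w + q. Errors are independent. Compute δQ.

254

Let h = u^2·p^2 = 2400. δh/h = √((2·δu/u)² + (2·δp/p)²) = √(0.00491 + 0.00539) = 0.102, so δh = 243.
Q = h − w + q: δQ = √(δh² + δw² + δq²) = √(59200 + 3970 + 1440) = 254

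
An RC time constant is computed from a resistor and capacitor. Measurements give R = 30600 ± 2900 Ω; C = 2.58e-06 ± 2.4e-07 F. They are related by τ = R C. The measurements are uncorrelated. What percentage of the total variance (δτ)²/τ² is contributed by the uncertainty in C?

49.1%

(δτ/τ)² = (1·δR/R)² + (1·δC/C)²
  R term: (1×0.0948)² = 0.00898
  C term: (1×0.0930)² = 0.00865
Total = 0.0176. Share from C = 0.00865/0.0176 = 0.491.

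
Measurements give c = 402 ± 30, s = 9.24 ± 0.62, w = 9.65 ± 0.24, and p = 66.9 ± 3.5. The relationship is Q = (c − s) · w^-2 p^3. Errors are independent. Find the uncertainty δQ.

2.29e+05

Let u = c − s = 393. δu = √(δc² + δs²) = √(900 + 0.384) = 30.0, so δu/u = 0.0764.
Q is then a monomial in u, w, p:
δQ/Q = √((δu/u)² + (-2·δw/w)² + (3·δp/p)²) = √(0.00584 + 0.00247 + 0.0246) = 0.182
Q = 1.26e+06, so δQ = 0.182 × 1.26e+06 = 2.29e+05.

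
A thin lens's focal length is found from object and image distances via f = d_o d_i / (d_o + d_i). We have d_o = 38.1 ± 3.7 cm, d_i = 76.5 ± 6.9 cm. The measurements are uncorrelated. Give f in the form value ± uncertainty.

∂f/∂d_o = (d_i/(d_o+d_i))² = 0.446;  ∂f/∂d_i = (d_o/(d_o+d_i))² = 0.111
δf = √((∂f/∂d_o · δd_o)² + (∂f/∂d_i · δd_i)²) = √(2.72 + 0.582) = 1.82 cm
f = 25.4 cm.

25.4 ± 1.82 cm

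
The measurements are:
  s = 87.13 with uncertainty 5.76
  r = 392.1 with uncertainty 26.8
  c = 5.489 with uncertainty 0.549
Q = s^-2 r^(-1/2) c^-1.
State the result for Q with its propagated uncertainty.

(1.212 ± 0.205) × 10^-6

Q is a product of powers, so relative uncertainties combine in quadrature:
  (-2·δs/s)² = (-2×0.0661)² = 0.0175;  (−½·δr/r)² = (-0.5×0.0683)² = 0.00117;  (-1·δc/c)² = (-1×0.100)² = 0.0100
δQ/Q = √(0.0287) = 0.169
Q = 1.212e-06, so δQ = 0.169 × 1.212e-06 = 2.05e-07.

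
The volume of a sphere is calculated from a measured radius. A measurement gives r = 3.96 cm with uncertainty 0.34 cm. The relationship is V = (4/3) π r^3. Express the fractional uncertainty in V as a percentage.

Products/powers → add relative errors in quadrature, weighted by exponent:
  (3·δr/r)² = (3×0.0859)² = 0.0663
δV/V = √(0.0663) = 0.258

25.8%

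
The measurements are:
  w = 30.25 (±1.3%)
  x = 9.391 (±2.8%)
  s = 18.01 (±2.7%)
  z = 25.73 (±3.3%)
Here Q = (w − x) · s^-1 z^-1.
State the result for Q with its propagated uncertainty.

0.04501 ± 0.00217

Let u = w − x = 20.86. δu = √(δw² + δx²) = √(0.155 + 0.0691) = 0.473, so δu/u = 0.0227.
Q is then a monomial in u, s, z:
δQ/Q = √((δu/u)² + (-1·δs/s)² + (-1·δz/z)²) = √(0.000514 + 0.000729 + 0.00109) = 0.0483
Q = 0.04501, so δQ = 0.0483 × 0.04501 = 0.00217.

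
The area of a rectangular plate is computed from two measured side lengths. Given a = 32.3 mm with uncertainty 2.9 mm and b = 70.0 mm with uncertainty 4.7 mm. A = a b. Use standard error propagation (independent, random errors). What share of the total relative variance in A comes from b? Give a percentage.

(δA/A)² = (1·δa/a)² + (1·δb/b)²
  a term: (1×0.0898)² = 0.00806
  b term: (1×0.0671)² = 0.00451
Total = 0.0126. Share from b = 0.00451/0.0126 = 0.359.

35.9%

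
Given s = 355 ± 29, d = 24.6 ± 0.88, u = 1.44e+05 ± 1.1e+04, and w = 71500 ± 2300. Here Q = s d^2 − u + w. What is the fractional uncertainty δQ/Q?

Let p = s·d^2 = 2.15e+05. δp/p = √((1·δs/s)² + (2·δd/d)²) = √(0.00667 + 0.00512) = 0.109, so δp = 23300.
Q = p − u + w: δQ = √(δp² + δu² + δw²) = √(5.44e+08 + 1.21e+08 + 5.29e+06) = 25900
Q = 1.42e+05, so δQ/Q = 25900/1.42e+05 = 0.182.

0.182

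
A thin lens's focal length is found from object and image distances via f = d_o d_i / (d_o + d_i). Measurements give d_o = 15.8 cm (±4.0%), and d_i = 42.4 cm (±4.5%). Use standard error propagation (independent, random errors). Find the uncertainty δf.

∂f/∂d_o = (d_i/(d_o+d_i))² = 0.531;  ∂f/∂d_i = (d_o/(d_o+d_i))² = 0.0737
δf = √((∂f/∂d_o · δd_o)² + (∂f/∂d_i · δd_i)²) = √(0.113 + 0.0198) = 0.364 cm

0.364 cm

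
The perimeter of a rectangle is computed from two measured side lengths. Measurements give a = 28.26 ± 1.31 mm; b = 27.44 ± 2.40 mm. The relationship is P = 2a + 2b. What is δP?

5.47 mm

Sums and differences: (δP)² = Σ (cᵢ δxᵢ)².
  (2·δa)² = 6.86;  (2·δb)² = 23.0
δP = √(29.9) = 5.47 mm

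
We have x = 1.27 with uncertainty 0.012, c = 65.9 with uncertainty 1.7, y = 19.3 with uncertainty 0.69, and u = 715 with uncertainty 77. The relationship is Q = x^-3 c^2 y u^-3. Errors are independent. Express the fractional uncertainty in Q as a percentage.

Q is a product of powers, so relative uncertainties combine in quadrature:
  (-3·δx/x)² = (-3×0.00945)² = 0.000804;  (2·δc/c)² = (2×0.0258)² = 0.00266;  (1·δy/y)² = (1×0.0358)² = 0.00128;  (-3·δu/u)² = (-3×0.108)² = 0.104
δQ/Q = √(0.109) = 0.330

33.0%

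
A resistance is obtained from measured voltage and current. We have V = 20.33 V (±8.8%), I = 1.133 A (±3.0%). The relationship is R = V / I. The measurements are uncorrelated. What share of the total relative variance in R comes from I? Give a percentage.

10.4%

(δR/R)² = (1·δV/V)² + (-1·δI/I)²
  V term: (1×0.0880)² = 0.00774
  I term: (-1×0.0300)² = 0.000900
Total = 0.00864. Share from I = 0.000900/0.00864 = 0.104.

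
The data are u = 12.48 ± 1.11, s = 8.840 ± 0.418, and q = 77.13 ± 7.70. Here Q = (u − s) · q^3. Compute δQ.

Let w = u − s = 3.640. δw = √(δu² + δs²) = √(1.23 + 0.175) = 1.19, so δw/w = 0.326.
Q is then a monomial in w, q:
δQ/Q = √((δw/w)² + (3·δq/q)²) = √(0.106 + 0.0897) = 0.443
Q = 1.67e+06, so δQ = 0.443 × 1.67e+06 = 7.39e+05.

7.39e+05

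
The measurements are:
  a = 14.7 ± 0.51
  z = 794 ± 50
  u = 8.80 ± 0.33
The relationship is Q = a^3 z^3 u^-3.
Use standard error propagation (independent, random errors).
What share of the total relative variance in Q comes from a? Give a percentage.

(δQ/Q)² = (3·δa/a)² + (3·δz/z)² + (-3·δu/u)²
  a term: (3×0.0347)² = 0.0108
  z term: (3×0.0630)² = 0.0357
  u term: (-3×0.0375)² = 0.0127
Total = 0.0592. Share from a = 0.0108/0.0592 = 0.183.

18.3%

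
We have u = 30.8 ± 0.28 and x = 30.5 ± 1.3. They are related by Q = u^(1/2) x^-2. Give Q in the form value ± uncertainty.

0.00597 ± 0.000509

Q is a product of powers, so relative uncertainties combine in quadrature:
  (½·δu/u)² = (0.5×0.00909)² = 2.07e-05;  (-2·δx/x)² = (-2×0.0426)² = 0.00727
δQ/Q = √(0.00729) = 0.0854
Q = 0.00597, so δQ = 0.0854 × 0.00597 = 0.000509.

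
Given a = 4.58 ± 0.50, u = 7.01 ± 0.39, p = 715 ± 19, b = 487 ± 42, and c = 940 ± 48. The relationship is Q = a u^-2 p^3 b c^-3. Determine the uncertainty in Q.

For a monomial Q ∝ a, u^-2, p^3, b, c^-3, fractional errors add in quadrature:
  (1·δa/a)² = (1×0.109)² = 0.0119;  (-2·δu/u)² = (-2×0.0556)² = 0.0124;  (3·δp/p)² = (3×0.0266)² = 0.00636;  (1·δb/b)² = (1×0.0862)² = 0.00744;  (-3·δc/c)² = (-3×0.0511)² = 0.0235
δQ/Q = √(0.0616) = 0.248
Q = 20.0, so δQ = 0.248 × 20.0 = 4.96.

4.96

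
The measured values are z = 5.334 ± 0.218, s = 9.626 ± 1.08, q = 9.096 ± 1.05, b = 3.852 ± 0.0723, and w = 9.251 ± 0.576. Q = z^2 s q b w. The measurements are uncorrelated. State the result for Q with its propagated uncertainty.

88770 ± 17000

Q is a product of powers, so relative uncertainties combine in quadrature:
  (2·δz/z)² = (2×0.0409)² = 0.00668;  (1·δs/s)² = (1×0.112)² = 0.0126;  (1·δq/q)² = (1×0.115)² = 0.0133;  (1·δb/b)² = (1×0.0188)² = 0.000352;  (1·δw/w)² = (1×0.0623)² = 0.00388
δQ/Q = √(0.0368) = 0.192
Q = 88770, so δQ = 0.192 × 88770 = 17000.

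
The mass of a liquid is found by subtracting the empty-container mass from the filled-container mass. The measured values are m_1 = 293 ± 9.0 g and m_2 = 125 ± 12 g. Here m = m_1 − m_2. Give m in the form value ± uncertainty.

168 ± 15.0 g

Each term contributes (cᵢ δxᵢ)² to (δm)²:
  (δm_1)² = 81.0;  (δm_2)² = 144
δm = √(225) = 15.0 g
m = 168 g.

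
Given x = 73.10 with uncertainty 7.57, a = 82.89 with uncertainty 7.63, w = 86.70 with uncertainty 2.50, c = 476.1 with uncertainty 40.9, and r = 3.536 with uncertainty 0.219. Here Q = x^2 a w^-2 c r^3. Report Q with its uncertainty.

Products/powers → add relative errors in quadrature, weighted by exponent:
  (2·δx/x)² = (2×0.104)² = 0.0429;  (1·δa/a)² = (1×0.0920)² = 0.00847;  (-2·δw/w)² = (-2×0.0288)² = 0.00333;  (1·δc/c)² = (1×0.0859)² = 0.00738;  (3·δr/r)² = (3×0.0619)² = 0.0345
δQ/Q = √(0.0966) = 0.311
Q = 1.24e+06, so δQ = 0.311 × 1.24e+06 = 3.85e+05.

(1.240 ± 0.385) × 10^6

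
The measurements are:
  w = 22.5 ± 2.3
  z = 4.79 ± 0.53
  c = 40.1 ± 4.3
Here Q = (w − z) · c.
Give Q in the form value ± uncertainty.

710 ± 121

Let u = w − z = 17.7. δu = √(δw² + δz²) = √(5.29 + 0.281) = 2.36, so δu/u = 0.133.
Q is then a monomial in u, c:
δQ/Q = √((δu/u)² + (1·δc/c)²) = √(0.0178 + 0.0115) = 0.171
Q = 710, so δQ = 0.171 × 710 = 121.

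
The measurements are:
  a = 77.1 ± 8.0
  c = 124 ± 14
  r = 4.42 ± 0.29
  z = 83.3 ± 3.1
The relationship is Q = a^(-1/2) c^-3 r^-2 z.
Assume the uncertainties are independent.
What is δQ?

9.39e-08

Products/powers → add relative errors in quadrature, weighted by exponent:
  (−½·δa/a)² = (-0.5×0.104)² = 0.00269;  (-3·δc/c)² = (-3×0.113)² = 0.115;  (-2·δr/r)² = (-2×0.0656)² = 0.0172;  (1·δz/z)² = (1×0.0372)² = 0.00138
δQ/Q = √(0.136) = 0.369
Q = 2.55e-07, so δQ = 0.369 × 2.55e-07 = 9.39e-08.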